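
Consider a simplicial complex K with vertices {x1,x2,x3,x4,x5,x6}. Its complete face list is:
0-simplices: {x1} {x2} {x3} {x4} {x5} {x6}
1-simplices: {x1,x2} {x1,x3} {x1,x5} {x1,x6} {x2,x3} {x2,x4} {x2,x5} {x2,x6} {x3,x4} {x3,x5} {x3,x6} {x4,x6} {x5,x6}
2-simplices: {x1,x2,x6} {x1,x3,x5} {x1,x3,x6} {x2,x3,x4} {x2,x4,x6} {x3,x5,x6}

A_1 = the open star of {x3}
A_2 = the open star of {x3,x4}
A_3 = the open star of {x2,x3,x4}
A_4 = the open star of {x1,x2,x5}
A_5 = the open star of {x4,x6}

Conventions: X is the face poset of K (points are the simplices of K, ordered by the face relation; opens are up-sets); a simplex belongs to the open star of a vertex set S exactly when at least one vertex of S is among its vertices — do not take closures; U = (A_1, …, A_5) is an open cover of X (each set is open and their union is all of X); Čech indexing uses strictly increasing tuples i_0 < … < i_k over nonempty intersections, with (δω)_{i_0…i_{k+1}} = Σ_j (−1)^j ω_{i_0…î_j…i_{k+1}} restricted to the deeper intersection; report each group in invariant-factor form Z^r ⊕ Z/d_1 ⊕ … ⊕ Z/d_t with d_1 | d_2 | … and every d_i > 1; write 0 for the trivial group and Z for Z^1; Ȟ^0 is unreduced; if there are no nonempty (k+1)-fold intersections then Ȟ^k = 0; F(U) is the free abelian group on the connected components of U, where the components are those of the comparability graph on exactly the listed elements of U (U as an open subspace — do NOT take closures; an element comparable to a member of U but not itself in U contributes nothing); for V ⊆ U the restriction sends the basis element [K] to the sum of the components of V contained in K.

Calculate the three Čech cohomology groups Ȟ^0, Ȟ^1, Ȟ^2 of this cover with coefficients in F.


Ȟ^0 = Z, Ȟ^1 = Z, Ȟ^2 = 0

nonempty overlaps:
  A1={{x3},{x1,x3},{x2,x3},{x3,x4},{x3,x5},{x3,x6},{x1,x3,x5},{x1,x3,x6},{x2,x3,x4},{x3,x5,x6}} A2={{x3},{x4},{x1,x3},{x2,x3},{x2,x4},{x3,x4},{x3,x5},{x3,x6},{x4,x6},{x1,x3,x5},{x1,x3,x6},{x2,x3,x4},{x2,x4,x6},{x3,x5,x6}} A3={{x2},{x3},{x4},{x1,x2},{x1,x3},{x2,x3},{x2,x4},{x2,x5},{x2,x6},{x3,x4},{x3,x5},{x3,x6},{x4,x6},{x1,x2,x6},{x1,x3,x5},{x1,x3,x6},{x2,x3,x4},{x2,x4,x6},{x3,x5,x6}} A4={{x1},{x2},{x5},{x1,x2},{x1,x3},{x1,x5},{x1,x6},{x2,x3},{x2,x4},{x2,x5},{x2,x6},{x3,x5},{x5,x6},{x1,x2,x6},{x1,x3,x5},{x1,x3,x6},{x2,x3,x4},{x2,x4,x6},{x3,x5,x6}} A5={{x4},{x6},{x1,x6},{x2,x4},{x2,x6},{x3,x4},{x3,x6},{x4,x6},{x5,x6},{x1,x2,x6},{x1,x3,x6},{x2,x3,x4},{x2,x4,x6},{x3,x5,x6}}
  A12={{x3},{x1,x3},{x2,x3},{x3,x4},{x3,x5},{x3,x6},{x1,x3,x5},{x1,x3,x6},{x2,x3,x4},{x3,x5,x6}} A13={{x3},{x1,x3},{x2,x3},{x3,x4},{x3,x5},{x3,x6},{x1,x3,x5},{x1,x3,x6},{x2,x3,x4},{x3,x5,x6}} A14={{x1,x3},{x2,x3},{x3,x5},{x1,x3,x5},{x1,x3,x6},{x2,x3,x4},{x3,x5,x6}} A15={{x3,x4},{x3,x6},{x1,x3,x6},{x2,x3,x4},{x3,x5,x6}} A23={{x3},{x4},{x1,x3},{x2,x3},{x2,x4},{x3,x4},{x3,x5},{x3,x6},{x4,x6},{x1,x3,x5},{x1,x3,x6},{x2,x3,x4},{x2,x4,x6},{x3,x5,x6}} A24={{x1,x3},{x2,x3},{x2,x4},{x3,x5},{x1,x3,x5},{x1,x3,x6},{x2,x3,x4},{x2,x4,x6},{x3,x5,x6}} A25={{x4},{x2,x4},{x3,x4},{x3,x6},{x4,x6},{x1,x3,x6},{x2,x3,x4},{x2,x4,x6},{x3,x5,x6}} A34={{x2},{x1,x2},{x1,x3},{x2,x3},{x2,x4},{x2,x5},{x2,x6},{x3,x5},{x1,x2,x6},{x1,x3,x5},{x1,x3,x6},{x2,x3,x4},{x2,x4,x6},{x3,x5,x6}} A35={{x4},{x2,x4},{x2,x6},{x3,x4},{x3,x6},{x4,x6},{x1,x2,x6},{x1,x3,x6},{x2,x3,x4},{x2,x4,x6},{x3,x5,x6}} A45={{x1,x6},{x2,x4},{x2,x6},{x5,x6},{x1,x2,x6},{x1,x3,x6},{x2,x3,x4},{x2,x4,x6},{x3,x5,x6}}
  A123={{x3},{x1,x3},{x2,x3},{x3,x4},{x3,x5},{x3,x6},{x1,x3,x5},{x1,x3,x6},{x2,x3,x4},{x3,x5,x6}} A124={{x1,x3},{x2,x3},{x3,x5},{x1,x3,x5},{x1,x3,x6},{x2,x3,x4},{x3,x5,x6}} A125={{x3,x4},{x3,x6},{x1,x3,x6},{x2,x3,x4},{x3,x5,x6}} A134={{x1,x3},{x2,x3},{x3,x5},{x1,x3,x5},{x1,x3,x6},{x2,x3,x4},{x3,x5,x6}} A135={{x3,x4},{x3,x6},{x1,x3,x6},{x2,x3,x4},{x3,x5,x6}} A145={{x1,x3,x6},{x2,x3,x4},{x3,x5,x6}} A234={{x1,x3},{x2,x3},{x2,x4},{x3,x5},{x1,x3,x5},{x1,x3,x6},{x2,x3,x4},{x2,x4,x6},{x3,x5,x6}} A235={{x4},{x2,x4},{x3,x4},{x3,x6},{x4,x6},{x1,x3,x6},{x2,x3,x4},{x2,x4,x6},{x3,x5,x6}} A245={{x2,x4},{x1,x3,x6},{x2,x3,x4},{x2,x4,x6},{x3,x5,x6}} A345={{x2,x4},{x2,x6},{x1,x2,x6},{x1,x3,x6},{x2,x3,x4},{x2,x4,x6},{x3,x5,x6}}
  A1234={{x1,x3},{x2,x3},{x3,x5},{x1,x3,x5},{x1,x3,x6},{x2,x3,x4},{x3,x5,x6}} A1235={{x3,x4},{x3,x6},{x1,x3,x6},{x2,x3,x4},{x3,x5,x6}} A1245={{x1,x3,x6},{x2,x3,x4},{x3,x5,x6}} A1345={{x1,x3,x6},{x2,x3,x4},{x3,x5,x6}} A2345={{x2,x4},{x1,x3,x6},{x2,x3,x4},{x2,x4,x6},{x3,x5,x6}}
  A12345={{x1,x3,x6},{x2,x3,x4},{x3,x5,x6}}
components per intersection:
  A1: {{x3},{x1,x3},{x2,x3},{x3,x4},{x3,x5},{x3,x6},{x1,x3,x5},{x1,x3,x6},{x2,x3,x4},{x3,x5,x6}}
  A2: {{x3},{x4},{x1,x3},{x2,x3},{x2,x4},{x3,x4},{x3,x5},{x3,x6},{x4,x6},{x1,x3,x5},{x1,x3,x6},{x2,x3,x4},{x2,x4,x6},{x3,x5,x6}}
  A3: {{x2},{x3},{x4},{x1,x2},{x1,x3},{x2,x3},{x2,x4},{x2,x5},{x2,x6},{x3,x4},{x3,x5},{x3,x6},{x4,x6},{x1,x2,x6},{x1,x3,x5},{x1,x3,x6},{x2,x3,x4},{x2,x4,x6},{x3,x5,x6}}
  A4: {{x1},{x2},{x5},{x1,x2},{x1,x3},{x1,x5},{x1,x6},{x2,x3},{x2,x4},{x2,x5},{x2,x6},{x3,x5},{x5,x6},{x1,x2,x6},{x1,x3,x5},{x1,x3,x6},{x2,x3,x4},{x2,x4,x6},{x3,x5,x6}}
  A5: {{x4},{x6},{x1,x6},{x2,x4},{x2,x6},{x3,x4},{x3,x6},{x4,x6},{x5,x6},{x1,x2,x6},{x1,x3,x6},{x2,x3,x4},{x2,x4,x6},{x3,x5,x6}}
  A12: {{x3},{x1,x3},{x2,x3},{x3,x4},{x3,x5},{x3,x6},{x1,x3,x5},{x1,x3,x6},{x2,x3,x4},{x3,x5,x6}}
  A13: {{x3},{x1,x3},{x2,x3},{x3,x4},{x3,x5},{x3,x6},{x1,x3,x5},{x1,x3,x6},{x2,x3,x4},{x3,x5,x6}}
  A14: {{x1,x3},{x3,x5},{x1,x3,x5},{x1,x3,x6},{x3,x5,x6}} {{x2,x3},{x2,x3,x4}}
  A15: {{x3,x4},{x2,x3,x4}} {{x3,x6},{x1,x3,x6},{x3,x5,x6}}
  A23: {{x3},{x4},{x1,x3},{x2,x3},{x2,x4},{x3,x4},{x3,x5},{x3,x6},{x4,x6},{x1,x3,x5},{x1,x3,x6},{x2,x3,x4},{x2,x4,x6},{x3,x5,x6}}
  A24: {{x1,x3},{x3,x5},{x1,x3,x5},{x1,x3,x6},{x3,x5,x6}} {{x2,x3},{x2,x4},{x2,x3,x4},{x2,x4,x6}}
  A25: {{x4},{x2,x4},{x3,x4},{x4,x6},{x2,x3,x4},{x2,x4,x6}} {{x3,x6},{x1,x3,x6},{x3,x5,x6}}
  A34: {{x2},{x1,x2},{x2,x3},{x2,x4},{x2,x5},{x2,x6},{x1,x2,x6},{x2,x3,x4},{x2,x4,x6}} {{x1,x3},{x3,x5},{x1,x3,x5},{x1,x3,x6},{x3,x5,x6}}
  A35: {{x4},{x2,x4},{x2,x6},{x3,x4},{x4,x6},{x1,x2,x6},{x2,x3,x4},{x2,x4,x6}} {{x3,x6},{x1,x3,x6},{x3,x5,x6}}
  A45: {{x1,x6},{x2,x4},{x2,x6},{x1,x2,x6},{x1,x3,x6},{x2,x3,x4},{x2,x4,x6}} {{x5,x6},{x3,x5,x6}}
  A123: {{x3},{x1,x3},{x2,x3},{x3,x4},{x3,x5},{x3,x6},{x1,x3,x5},{x1,x3,x6},{x2,x3,x4},{x3,x5,x6}}
  A124: {{x1,x3},{x3,x5},{x1,x3,x5},{x1,x3,x6},{x3,x5,x6}} {{x2,x3},{x2,x3,x4}}
  A125: {{x3,x4},{x2,x3,x4}} {{x3,x6},{x1,x3,x6},{x3,x5,x6}}
  A134: {{x1,x3},{x3,x5},{x1,x3,x5},{x1,x3,x6},{x3,x5,x6}} {{x2,x3},{x2,x3,x4}}
  A135: {{x3,x4},{x2,x3,x4}} {{x3,x6},{x1,x3,x6},{x3,x5,x6}}
  A145: {{x1,x3,x6}} {{x2,x3,x4}} {{x3,x5,x6}}
  A234: {{x1,x3},{x3,x5},{x1,x3,x5},{x1,x3,x6},{x3,x5,x6}} {{x2,x3},{x2,x4},{x2,x3,x4},{x2,x4,x6}}
  A235: {{x4},{x2,x4},{x3,x4},{x4,x6},{x2,x3,x4},{x2,x4,x6}} {{x3,x6},{x1,x3,x6},{x3,x5,x6}}
  A245: {{x2,x4},{x2,x3,x4},{x2,x4,x6}} {{x1,x3,x6}} {{x3,x5,x6}}
  A345: {{x2,x4},{x2,x6},{x1,x2,x6},{x2,x3,x4},{x2,x4,x6}} {{x1,x3,x6}} {{x3,x5,x6}}
  A1234: {{x1,x3},{x3,x5},{x1,x3,x5},{x1,x3,x6},{x3,x5,x6}} {{x2,x3},{x2,x3,x4}}
  A1235: {{x3,x4},{x2,x3,x4}} {{x3,x6},{x1,x3,x6},{x3,x5,x6}}
  A1245: {{x1,x3,x6}} {{x2,x3,x4}} {{x3,x5,x6}}
  A1345: {{x1,x3,x6}} {{x2,x3,x4}} {{x3,x5,x6}}
  A2345: {{x2,x4},{x2,x3,x4},{x2,x4,x6}} {{x1,x3,x6}} {{x3,x5,x6}}
  A12345: {{x1,x3,x6}} {{x2,x3,x4}} {{x3,x5,x6}}
C dims 5,17,22,13; δ0: rk 4, SNF 1^4; δ1: rk 12, SNF 1^12; δ2: rk 10, SNF 1^10
degree 0: 5−4−0 = 1 → Ȟ^0 ≅ Z
degree 1: 17−12−4 = 1 → Ȟ^1 ≅ Z
degree 2: 22−10−12 = 0 → Ȟ^2 ≅ 0


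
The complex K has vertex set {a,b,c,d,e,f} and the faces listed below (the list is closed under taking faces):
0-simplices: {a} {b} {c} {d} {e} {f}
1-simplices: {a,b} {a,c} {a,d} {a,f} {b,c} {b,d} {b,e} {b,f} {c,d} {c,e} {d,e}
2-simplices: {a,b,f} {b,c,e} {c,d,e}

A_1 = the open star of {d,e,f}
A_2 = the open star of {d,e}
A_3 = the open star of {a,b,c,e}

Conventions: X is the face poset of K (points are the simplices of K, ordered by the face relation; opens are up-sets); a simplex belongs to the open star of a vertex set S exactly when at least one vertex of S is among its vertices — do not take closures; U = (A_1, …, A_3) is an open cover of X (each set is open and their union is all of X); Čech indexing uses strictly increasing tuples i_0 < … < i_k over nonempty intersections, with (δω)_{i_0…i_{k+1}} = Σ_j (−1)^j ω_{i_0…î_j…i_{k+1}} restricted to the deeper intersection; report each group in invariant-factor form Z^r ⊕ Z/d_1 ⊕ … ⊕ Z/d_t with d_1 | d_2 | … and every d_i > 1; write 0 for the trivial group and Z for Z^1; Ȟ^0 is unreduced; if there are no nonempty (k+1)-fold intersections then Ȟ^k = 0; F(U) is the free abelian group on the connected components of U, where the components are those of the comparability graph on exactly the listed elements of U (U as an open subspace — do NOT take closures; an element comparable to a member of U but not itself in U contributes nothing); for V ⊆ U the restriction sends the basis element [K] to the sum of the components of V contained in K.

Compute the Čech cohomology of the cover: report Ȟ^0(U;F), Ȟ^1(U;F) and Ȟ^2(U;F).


intersection data:
  A1={{d},{e},{f},{a,d},{a,f},{b,d},{b,e},{b,f},{c,d},{c,e},{d,e},{a,b,f},{b,c,e},{c,d,e}} A2={{d},{e},{a,d},{b,d},{b,e},{c,d},{c,e},{d,e},{b,c,e},{c,d,e}} A3={{a},{b},{c},{e},{a,b},{a,c},{a,d},{a,f},{b,c},{b,d},{b,e},{b,f},{c,d},{c,e},{d,e},{a,b,f},{b,c,e},{c,d,e}}
  A12={{d},{e},{a,d},{b,d},{b,e},{c,d},{c,e},{d,e},{b,c,e},{c,d,e}} A13={{e},{a,d},{a,f},{b,d},{b,e},{b,f},{c,d},{c,e},{d,e},{a,b,f},{b,c,e},{c,d,e}} A23={{e},{a,d},{b,d},{b,e},{c,d},{c,e},{d,e},{b,c,e},{c,d,e}}
  A123={{e},{a,d},{b,d},{b,e},{c,d},{c,e},{d,e},{b,c,e},{c,d,e}}
components per intersection:
  A1: {{d},{e},{a,d},{b,d},{b,e},{c,d},{c,e},{d,e},{b,c,e},{c,d,e}} {{f},{a,f},{b,f},{a,b,f}}
  A2: {{d},{e},{a,d},{b,d},{b,e},{c,d},{c,e},{d,e},{b,c,e},{c,d,e}}
  A3: {{a},{b},{c},{e},{a,b},{a,c},{a,d},{a,f},{b,c},{b,d},{b,e},{b,f},{c,d},{c,e},{d,e},{a,b,f},{b,c,e},{c,d,e}}
  A12: {{d},{e},{a,d},{b,d},{b,e},{c,d},{c,e},{d,e},{b,c,e},{c,d,e}}
  A13: {{e},{b,e},{c,d},{c,e},{d,e},{b,c,e},{c,d,e}} {{a,d}} {{a,f},{b,f},{a,b,f}} {{b,d}}
  A23: {{e},{b,e},{c,d},{c,e},{d,e},{b,c,e},{c,d,e}} {{a,d}} {{b,d}}
  A123: {{e},{b,e},{c,d},{c,e},{d,e},{b,c,e},{c,d,e}} {{a,d}} {{b,d}}
C dims 4,8,3; δ0: rk 3, SNF 1^3; δ1: rk 3, SNF 1^3
Ȟ^0 = (4 − 3) − 0 = 1, so Ȟ^0 ≅ Z
Ȟ^1 = (8 − 3) − 3 = 2, so Ȟ^1 ≅ Z^2
Ȟ^2 = (3 − 0) − 3 = 0, so Ȟ^2 ≅ 0

Ȟ^0 ≅ Z, Ȟ^1 ≅ Z^2 and Ȟ^2 ≅ 0


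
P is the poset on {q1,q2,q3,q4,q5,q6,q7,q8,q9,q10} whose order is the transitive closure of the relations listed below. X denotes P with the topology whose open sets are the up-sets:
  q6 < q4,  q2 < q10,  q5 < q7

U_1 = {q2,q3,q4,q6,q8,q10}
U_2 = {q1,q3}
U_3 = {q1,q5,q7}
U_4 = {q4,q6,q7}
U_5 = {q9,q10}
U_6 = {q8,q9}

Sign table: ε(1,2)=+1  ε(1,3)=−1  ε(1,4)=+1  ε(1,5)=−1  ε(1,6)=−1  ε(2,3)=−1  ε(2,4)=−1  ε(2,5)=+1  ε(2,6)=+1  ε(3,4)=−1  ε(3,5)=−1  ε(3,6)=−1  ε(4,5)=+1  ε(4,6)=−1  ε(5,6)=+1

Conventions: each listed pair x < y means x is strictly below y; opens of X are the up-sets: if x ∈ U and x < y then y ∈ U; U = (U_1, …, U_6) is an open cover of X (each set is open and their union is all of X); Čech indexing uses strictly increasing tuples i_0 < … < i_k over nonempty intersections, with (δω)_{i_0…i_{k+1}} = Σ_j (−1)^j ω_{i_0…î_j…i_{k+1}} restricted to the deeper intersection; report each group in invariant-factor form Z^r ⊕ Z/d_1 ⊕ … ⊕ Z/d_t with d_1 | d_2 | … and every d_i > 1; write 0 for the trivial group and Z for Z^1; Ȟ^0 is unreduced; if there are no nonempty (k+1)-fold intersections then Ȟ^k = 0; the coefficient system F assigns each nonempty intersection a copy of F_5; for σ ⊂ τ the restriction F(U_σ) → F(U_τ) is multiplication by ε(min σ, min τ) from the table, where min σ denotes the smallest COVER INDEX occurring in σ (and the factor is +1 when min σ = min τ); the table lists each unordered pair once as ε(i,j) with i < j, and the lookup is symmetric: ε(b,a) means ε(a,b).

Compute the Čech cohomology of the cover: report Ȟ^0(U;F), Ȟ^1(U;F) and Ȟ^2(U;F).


intersection data:
  U12={q3} U14={q4,q6} U15={q10} U16={q8} U23={q1} U34={q7} U56={q9}
C dims 6,7; δ0: rk_F5 5
Ȟ^0 = (6 − 5) − 0 = 1, so Ȟ^0 ≅ Z/5
Ȟ^1 = (7 − 0) − 5 = 2, so Ȟ^1 ≅ Z/5 ⊕ Z/5
Ȟ^2 = (0 − 0) − 0 = 0, so Ȟ^2 ≅ 0

Ȟ^0 ≅ Z/5, Ȟ^1 ≅ Z/5 ⊕ Z/5, Ȟ^2 ≅ 0


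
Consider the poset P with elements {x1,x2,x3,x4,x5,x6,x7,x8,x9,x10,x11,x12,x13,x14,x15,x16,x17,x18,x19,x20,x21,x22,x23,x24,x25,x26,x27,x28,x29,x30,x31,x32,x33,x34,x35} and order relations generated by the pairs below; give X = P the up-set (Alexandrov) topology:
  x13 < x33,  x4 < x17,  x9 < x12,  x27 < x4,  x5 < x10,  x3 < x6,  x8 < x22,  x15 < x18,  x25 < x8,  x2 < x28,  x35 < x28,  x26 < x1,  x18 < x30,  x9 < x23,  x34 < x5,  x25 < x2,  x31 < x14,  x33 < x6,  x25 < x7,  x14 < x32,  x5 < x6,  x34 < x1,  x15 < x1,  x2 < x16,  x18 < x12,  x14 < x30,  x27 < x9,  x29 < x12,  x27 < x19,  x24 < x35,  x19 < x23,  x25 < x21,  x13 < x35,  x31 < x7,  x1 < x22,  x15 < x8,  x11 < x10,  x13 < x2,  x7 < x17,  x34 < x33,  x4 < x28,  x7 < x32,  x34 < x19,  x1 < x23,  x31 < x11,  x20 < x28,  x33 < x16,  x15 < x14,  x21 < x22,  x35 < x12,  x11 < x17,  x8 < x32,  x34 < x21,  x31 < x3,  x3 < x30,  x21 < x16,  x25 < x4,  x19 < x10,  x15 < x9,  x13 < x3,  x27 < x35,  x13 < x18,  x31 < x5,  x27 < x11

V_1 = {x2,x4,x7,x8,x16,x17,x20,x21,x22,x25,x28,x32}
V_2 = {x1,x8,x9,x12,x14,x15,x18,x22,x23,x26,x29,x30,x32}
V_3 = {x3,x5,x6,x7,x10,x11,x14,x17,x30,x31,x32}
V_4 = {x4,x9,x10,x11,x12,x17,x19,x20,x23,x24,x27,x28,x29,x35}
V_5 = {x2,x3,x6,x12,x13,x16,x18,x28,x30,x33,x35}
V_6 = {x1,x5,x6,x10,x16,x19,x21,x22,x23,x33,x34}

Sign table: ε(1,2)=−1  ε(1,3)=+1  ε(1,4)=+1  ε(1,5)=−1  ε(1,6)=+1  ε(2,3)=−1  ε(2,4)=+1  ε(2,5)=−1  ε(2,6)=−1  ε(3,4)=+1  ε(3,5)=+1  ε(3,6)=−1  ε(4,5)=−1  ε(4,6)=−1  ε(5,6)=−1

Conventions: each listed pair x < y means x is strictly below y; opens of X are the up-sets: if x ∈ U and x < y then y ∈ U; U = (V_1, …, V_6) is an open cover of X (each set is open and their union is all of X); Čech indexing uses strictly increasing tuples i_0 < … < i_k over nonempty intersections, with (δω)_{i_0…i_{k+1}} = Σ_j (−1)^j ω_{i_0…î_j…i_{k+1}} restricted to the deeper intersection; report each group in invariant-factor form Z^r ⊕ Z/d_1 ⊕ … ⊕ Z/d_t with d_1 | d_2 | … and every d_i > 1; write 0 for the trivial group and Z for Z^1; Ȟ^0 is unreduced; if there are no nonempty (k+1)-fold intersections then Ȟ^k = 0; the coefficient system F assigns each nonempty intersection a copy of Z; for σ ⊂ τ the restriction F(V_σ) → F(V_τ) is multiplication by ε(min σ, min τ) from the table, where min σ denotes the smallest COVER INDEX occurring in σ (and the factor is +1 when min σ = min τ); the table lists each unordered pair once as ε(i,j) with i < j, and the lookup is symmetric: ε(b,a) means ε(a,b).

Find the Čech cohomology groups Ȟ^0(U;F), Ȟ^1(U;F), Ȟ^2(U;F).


Ȟ^0(U;F) ≅ 0, Ȟ^1(U;F) ≅ Z/2 and Ȟ^2(U;F) ≅ Z

nerve simplices:
  V12={x8,x22,x32} V13={x7,x17,x32} V14={x4,x17,x20,x28} V15={x2,x16,x28} V16={x16,x21,x22} V23={x14,x30,x32} V24={x9,x12,x23,x29} V25={x12,x18,x30} V26={x1,x22,x23} V34={x10,x11,x17} V35={x3,x6,x30} V36={x5,x6,x10} V45={x12,x28,x35} V46={x10,x19,x23} V56={x6,x16,x33}
  V123={x32} V126={x22} V134={x17} V145={x28} V156={x16} V235={x30} V245={x12} V246={x23} V346={x10} V356={x6}
C dims 6,15,10; δ0: rk 6, SNF 1^5·2; δ1: rk 9, SNF 1^9
degree 0: 6−6−0 = 0 → Ȟ^0 ≅ 0
degree 1: 15−9−6 = 0 plus torsion [2] → Ȟ^1 ≅ Z/2
degree 2: 10−0−9 = 1 → Ȟ^2 ≅ Z


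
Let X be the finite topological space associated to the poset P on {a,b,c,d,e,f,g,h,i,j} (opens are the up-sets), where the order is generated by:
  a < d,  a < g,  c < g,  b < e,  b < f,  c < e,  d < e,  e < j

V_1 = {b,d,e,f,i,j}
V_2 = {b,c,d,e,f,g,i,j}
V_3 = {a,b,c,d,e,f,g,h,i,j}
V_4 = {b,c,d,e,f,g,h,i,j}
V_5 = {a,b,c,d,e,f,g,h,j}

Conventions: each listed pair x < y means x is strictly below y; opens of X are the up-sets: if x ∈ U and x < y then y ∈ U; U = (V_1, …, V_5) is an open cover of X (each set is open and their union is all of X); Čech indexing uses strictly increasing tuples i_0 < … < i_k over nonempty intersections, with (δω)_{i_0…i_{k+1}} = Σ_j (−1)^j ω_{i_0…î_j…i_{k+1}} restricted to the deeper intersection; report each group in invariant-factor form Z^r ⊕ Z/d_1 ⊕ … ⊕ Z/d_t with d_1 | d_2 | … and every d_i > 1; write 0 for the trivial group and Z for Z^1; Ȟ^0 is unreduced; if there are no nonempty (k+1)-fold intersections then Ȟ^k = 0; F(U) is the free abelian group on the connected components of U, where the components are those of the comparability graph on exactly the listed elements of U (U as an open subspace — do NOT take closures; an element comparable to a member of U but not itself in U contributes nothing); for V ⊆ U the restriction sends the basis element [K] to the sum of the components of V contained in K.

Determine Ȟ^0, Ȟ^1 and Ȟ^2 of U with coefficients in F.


Ȟ^0 = Z^3,  Ȟ^1 = 0,  Ȟ^2 = 0

nonempty intersections:
  V12={b,d,e,f,i,j} V13={b,d,e,f,i,j} V14={b,d,e,f,i,j} V15={b,d,e,f,j} V23={b,c,d,e,f,g,i,j} V24={b,c,d,e,f,g,i,j} V25={b,c,d,e,f,g,j} V34={b,c,d,e,f,g,h,i,j} V35={a,b,c,d,e,f,g,h,j} V45={b,c,d,e,f,g,h,j}
  V123={b,d,e,f,i,j} V124={b,d,e,f,i,j} V125={b,d,e,f,j} V134={b,d,e,f,i,j} V135={b,d,e,f,j} V145={b,d,e,f,j} V234={b,c,d,e,f,g,i,j} V235={b,c,d,e,f,g,j} V245={b,c,d,e,f,g,j} V345={b,c,d,e,f,g,h,j}
  V1234={b,d,e,f,i,j} V1235={b,d,e,f,j} V1245={b,d,e,f,j} V1345={b,d,e,f,j} V2345={b,c,d,e,f,g,j}
  V12345={b,d,e,f,j}
components per intersection:
  V1: {b,d,e,f,j} {i}
  V2: {b,c,d,e,f,g,j} {i}
  V3: {a,b,c,d,e,f,g,j} {h} {i}
  V4: {b,c,d,e,f,g,j} {h} {i}
  V5: {a,b,c,d,e,f,g,j} {h}
  V12: {b,d,e,f,j} {i}
  V13: {b,d,e,f,j} {i}
  V14: {b,d,e,f,j} {i}
  V15: {b,d,e,f,j}
  V23: {b,c,d,e,f,g,j} {i}
  V24: {b,c,d,e,f,g,j} {i}
  V25: {b,c,d,e,f,g,j}
  V34: {b,c,d,e,f,g,j} {h} {i}
  V35: {a,b,c,d,e,f,g,j} {h}
  V45: {b,c,d,e,f,g,j} {h}
  V123: {b,d,e,f,j} {i}
  V124: {b,d,e,f,j} {i}
  V125: {b,d,e,f,j}
  V134: {b,d,e,f,j} {i}
  V135: {b,d,e,f,j}
  V145: {b,d,e,f,j}
  V234: {b,c,d,e,f,g,j} {i}
  V235: {b,c,d,e,f,g,j}
  V245: {b,c,d,e,f,g,j}
  V345: {b,c,d,e,f,g,j} {h}
  V1234: {b,d,e,f,j} {i}
  V1235: {b,d,e,f,j}
  V1245: {b,d,e,f,j}
  V1345: {b,d,e,f,j}
  V2345: {b,c,d,e,f,g,j}
  V12345: {b,d,e,f,j}
C dims 12,19,15,6; δ0: rk 9, SNF 1^9; δ1: rk 10, SNF 1^10; δ2: rk 5, SNF 1^5
Ȟ^0: (12−9)−0=3 ⇒ Z^3
Ȟ^1: (19−10)−9=0 ⇒ 0
Ȟ^2: (15−5)−10=0 ⇒ 0


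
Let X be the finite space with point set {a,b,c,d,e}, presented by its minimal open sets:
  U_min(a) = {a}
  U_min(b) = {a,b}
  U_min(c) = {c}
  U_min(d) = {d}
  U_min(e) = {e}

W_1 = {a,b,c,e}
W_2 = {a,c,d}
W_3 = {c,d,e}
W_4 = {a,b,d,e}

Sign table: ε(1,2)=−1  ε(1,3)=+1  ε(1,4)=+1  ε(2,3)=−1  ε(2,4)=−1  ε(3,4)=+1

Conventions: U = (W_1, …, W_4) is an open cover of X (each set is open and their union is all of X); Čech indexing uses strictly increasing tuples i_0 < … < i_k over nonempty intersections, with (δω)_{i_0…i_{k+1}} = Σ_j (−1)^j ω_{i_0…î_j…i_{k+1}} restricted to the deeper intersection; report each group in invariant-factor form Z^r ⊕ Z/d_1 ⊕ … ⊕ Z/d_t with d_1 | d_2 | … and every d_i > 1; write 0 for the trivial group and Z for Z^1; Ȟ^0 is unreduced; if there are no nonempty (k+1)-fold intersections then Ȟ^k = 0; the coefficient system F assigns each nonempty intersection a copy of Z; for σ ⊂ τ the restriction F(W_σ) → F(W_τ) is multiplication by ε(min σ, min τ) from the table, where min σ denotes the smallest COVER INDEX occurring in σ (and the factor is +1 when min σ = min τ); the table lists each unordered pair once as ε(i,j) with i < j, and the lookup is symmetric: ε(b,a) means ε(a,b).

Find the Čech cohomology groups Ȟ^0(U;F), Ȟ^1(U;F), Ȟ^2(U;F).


Ȟ^0(U;F) ≅ Z,  Ȟ^1(U;F) ≅ 0,  Ȟ^2(U;F) ≅ Z

nonempty intersections:
  W12={a,c} W13={c,e} W14={a,b,e} W23={c,d} W24={a,d} W34={d,e}
  W123={c} W124={a} W134={e} W234={d}
C dims 4,6,4; δ0: rk 3, SNF 1^3; δ1: rk 3, SNF 1^3
Ȟ^0: (4−3)−0=1 ⇒ Z
Ȟ^1: (6−3)−3=0 ⇒ 0
Ȟ^2: (4−0)−3=1 ⇒ Z


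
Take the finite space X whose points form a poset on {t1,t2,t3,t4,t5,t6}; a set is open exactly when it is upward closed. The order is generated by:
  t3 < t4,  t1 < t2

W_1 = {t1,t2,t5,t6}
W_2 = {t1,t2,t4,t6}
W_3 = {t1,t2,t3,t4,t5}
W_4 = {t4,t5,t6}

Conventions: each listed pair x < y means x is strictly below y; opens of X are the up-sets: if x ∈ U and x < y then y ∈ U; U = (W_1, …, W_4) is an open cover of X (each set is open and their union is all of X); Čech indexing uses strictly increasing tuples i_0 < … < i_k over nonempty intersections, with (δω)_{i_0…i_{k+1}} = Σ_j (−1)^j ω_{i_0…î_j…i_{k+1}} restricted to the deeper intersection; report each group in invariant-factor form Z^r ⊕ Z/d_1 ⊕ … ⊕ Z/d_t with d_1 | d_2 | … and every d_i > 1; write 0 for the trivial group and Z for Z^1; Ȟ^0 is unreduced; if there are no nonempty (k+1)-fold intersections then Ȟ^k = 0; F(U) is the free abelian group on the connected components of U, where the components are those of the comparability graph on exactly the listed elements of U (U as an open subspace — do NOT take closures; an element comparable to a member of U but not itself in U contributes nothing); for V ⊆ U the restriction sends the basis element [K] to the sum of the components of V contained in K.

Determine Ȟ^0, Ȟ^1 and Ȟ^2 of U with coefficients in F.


Ȟ^0 = Z^4, Ȟ^1 = 0 and Ȟ^2 = 0

nonempty overlaps:
  W12={t1,t2,t6} W13={t1,t2,t5} W14={t5,t6} W23={t1,t2,t4} W24={t4,t6} W34={t4,t5}
  W123={t1,t2} W124={t6} W134={t5} W234={t4}
components per intersection:
  W1: {t1,t2} {t5} {t6}
  W2: {t1,t2} {t4} {t6}
  W3: {t1,t2} {t3,t4} {t5}
  W4: {t4} {t5} {t6}
  W12: {t1,t2} {t6}
  W13: {t1,t2} {t5}
  W14: {t5} {t6}
  W23: {t1,t2} {t4}
  W24: {t4} {t6}
  W34: {t4} {t5}
  W123: {t1,t2}
  W124: {t6}
  W134: {t5}
  W234: {t4}
C dims 12,12,4; δ0: rk 8, SNF 1^8; δ1: rk 4, SNF 1^4
degree 0: 12−8−0 = 4 → Ȟ^0 ≅ Z^4
degree 1: 12−4−8 = 0 → Ȟ^1 ≅ 0
degree 2: 4−0−4 = 0 → Ȟ^2 ≅ 0


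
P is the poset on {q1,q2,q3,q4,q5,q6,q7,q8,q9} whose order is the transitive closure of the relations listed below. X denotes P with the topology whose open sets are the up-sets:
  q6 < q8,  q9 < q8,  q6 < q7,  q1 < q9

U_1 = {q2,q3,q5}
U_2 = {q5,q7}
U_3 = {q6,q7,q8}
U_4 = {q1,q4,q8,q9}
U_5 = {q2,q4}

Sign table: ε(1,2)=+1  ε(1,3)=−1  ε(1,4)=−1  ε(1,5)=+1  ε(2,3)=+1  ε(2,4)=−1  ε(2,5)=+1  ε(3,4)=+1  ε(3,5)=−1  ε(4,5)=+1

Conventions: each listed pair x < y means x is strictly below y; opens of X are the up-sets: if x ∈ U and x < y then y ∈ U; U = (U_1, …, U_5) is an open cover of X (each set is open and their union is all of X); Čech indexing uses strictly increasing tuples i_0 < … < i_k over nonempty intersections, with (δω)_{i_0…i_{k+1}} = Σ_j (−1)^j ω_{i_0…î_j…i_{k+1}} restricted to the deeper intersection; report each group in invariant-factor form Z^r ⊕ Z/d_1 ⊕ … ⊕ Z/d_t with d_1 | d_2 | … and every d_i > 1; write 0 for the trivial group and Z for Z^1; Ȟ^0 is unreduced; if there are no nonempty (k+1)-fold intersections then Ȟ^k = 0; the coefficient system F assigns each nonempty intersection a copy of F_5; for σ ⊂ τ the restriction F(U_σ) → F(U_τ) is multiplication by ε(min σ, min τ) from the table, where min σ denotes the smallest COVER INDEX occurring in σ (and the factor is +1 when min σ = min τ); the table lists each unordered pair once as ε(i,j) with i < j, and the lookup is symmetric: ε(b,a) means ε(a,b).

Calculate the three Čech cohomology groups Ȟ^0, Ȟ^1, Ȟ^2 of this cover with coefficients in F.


Ȟ^0 ≅ Z/5, Ȟ^1 ≅ Z/5 and Ȟ^2 ≅ 0

cover nerve:
  U12={q5} U15={q2} U23={q7} U34={q8} U45={q4}
C dims 5,5; δ0: rk_F5 4
Ȟ^0: (5−4)−0=1 ⇒ Z/5
Ȟ^1: (5−0)−4=1 ⇒ Z/5
Ȟ^2: (0−0)−0=0 ⇒ 0


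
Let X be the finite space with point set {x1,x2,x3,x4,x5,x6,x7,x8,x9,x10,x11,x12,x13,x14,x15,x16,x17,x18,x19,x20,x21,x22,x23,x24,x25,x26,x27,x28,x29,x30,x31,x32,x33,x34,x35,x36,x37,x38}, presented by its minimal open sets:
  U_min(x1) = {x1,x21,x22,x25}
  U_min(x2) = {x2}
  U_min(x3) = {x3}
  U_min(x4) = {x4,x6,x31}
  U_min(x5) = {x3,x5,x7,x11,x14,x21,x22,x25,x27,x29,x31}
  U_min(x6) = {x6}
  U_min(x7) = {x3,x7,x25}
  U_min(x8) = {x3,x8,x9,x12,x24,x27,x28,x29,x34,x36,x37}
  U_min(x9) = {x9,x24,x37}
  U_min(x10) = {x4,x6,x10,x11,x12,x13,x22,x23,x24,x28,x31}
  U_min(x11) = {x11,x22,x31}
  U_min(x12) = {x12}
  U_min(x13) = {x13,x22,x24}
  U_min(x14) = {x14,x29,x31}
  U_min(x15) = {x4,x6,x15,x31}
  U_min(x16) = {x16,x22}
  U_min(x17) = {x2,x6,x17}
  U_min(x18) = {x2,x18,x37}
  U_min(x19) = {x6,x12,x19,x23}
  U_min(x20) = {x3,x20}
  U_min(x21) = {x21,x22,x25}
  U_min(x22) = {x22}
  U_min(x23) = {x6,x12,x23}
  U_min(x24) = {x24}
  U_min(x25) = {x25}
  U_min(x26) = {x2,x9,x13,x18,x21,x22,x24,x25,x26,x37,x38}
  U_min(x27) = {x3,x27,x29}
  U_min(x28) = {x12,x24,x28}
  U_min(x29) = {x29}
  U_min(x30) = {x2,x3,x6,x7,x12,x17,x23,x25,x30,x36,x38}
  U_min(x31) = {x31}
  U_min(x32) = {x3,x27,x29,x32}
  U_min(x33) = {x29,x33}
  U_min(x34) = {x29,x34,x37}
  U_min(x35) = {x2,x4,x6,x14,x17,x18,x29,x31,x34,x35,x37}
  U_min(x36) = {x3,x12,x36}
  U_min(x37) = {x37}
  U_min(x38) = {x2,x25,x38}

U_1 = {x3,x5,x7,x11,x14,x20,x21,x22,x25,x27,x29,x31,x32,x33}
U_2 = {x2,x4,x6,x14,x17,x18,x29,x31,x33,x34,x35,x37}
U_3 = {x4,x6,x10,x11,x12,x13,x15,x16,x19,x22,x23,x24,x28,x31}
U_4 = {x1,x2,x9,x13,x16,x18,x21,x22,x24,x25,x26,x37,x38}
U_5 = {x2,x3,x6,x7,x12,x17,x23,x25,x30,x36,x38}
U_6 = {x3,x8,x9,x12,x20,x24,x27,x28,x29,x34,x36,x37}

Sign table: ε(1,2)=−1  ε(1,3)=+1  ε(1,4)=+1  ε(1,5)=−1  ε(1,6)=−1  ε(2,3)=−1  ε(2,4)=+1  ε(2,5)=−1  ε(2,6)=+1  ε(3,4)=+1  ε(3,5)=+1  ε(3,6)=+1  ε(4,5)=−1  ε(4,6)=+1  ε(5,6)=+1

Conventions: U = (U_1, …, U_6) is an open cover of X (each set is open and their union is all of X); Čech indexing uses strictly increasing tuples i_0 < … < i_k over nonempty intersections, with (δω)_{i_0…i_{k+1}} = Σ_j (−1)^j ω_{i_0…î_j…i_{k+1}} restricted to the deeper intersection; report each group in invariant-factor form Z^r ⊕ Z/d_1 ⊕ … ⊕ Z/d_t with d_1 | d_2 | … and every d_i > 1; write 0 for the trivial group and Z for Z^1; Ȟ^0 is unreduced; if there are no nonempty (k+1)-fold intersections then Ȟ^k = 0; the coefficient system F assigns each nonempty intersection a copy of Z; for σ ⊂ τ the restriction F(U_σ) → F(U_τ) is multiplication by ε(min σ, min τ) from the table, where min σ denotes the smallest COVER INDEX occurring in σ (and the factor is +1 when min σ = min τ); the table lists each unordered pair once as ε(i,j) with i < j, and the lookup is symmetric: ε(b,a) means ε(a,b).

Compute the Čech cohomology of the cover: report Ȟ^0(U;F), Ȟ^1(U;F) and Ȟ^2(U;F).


nonempty overlaps:
  U12={x14,x29,x31,x33} U13={x11,x22,x31} U14={x21,x22,x25} U15={x3,x7,x25} U16={x3,x20,x27,x29} U23={x4,x6,x31} U24={x2,x18,x37} U25={x2,x6,x17} U26={x29,x34,x37} U34={x13,x16,x22,x24} U35={x6,x12,x23} U36={x12,x24,x28} U45={x2,x25,x38} U46={x9,x24,x37} U56={x3,x12,x36}
  U123={x31} U126={x29} U134={x22} U145={x25} U156={x3} U235={x6} U245={x2} U246={x37} U346={x24} U356={x12}
C dims 6,15,10; δ0: rk 6, SNF 1^5·2; δ1: rk 9, SNF 1^9
degree 0: 6−6−0 = 0 → Ȟ^0 ≅ 0
degree 1: 15−9−6 = 0 plus torsion [2] → Ȟ^1 ≅ Z/2
degree 2: 10−0−9 = 1 → Ȟ^2 ≅ Z

Ȟ^0(U;F) ≅ 0, Ȟ^1(U;F) ≅ Z/2 and Ȟ^2(U;F) ≅ Z


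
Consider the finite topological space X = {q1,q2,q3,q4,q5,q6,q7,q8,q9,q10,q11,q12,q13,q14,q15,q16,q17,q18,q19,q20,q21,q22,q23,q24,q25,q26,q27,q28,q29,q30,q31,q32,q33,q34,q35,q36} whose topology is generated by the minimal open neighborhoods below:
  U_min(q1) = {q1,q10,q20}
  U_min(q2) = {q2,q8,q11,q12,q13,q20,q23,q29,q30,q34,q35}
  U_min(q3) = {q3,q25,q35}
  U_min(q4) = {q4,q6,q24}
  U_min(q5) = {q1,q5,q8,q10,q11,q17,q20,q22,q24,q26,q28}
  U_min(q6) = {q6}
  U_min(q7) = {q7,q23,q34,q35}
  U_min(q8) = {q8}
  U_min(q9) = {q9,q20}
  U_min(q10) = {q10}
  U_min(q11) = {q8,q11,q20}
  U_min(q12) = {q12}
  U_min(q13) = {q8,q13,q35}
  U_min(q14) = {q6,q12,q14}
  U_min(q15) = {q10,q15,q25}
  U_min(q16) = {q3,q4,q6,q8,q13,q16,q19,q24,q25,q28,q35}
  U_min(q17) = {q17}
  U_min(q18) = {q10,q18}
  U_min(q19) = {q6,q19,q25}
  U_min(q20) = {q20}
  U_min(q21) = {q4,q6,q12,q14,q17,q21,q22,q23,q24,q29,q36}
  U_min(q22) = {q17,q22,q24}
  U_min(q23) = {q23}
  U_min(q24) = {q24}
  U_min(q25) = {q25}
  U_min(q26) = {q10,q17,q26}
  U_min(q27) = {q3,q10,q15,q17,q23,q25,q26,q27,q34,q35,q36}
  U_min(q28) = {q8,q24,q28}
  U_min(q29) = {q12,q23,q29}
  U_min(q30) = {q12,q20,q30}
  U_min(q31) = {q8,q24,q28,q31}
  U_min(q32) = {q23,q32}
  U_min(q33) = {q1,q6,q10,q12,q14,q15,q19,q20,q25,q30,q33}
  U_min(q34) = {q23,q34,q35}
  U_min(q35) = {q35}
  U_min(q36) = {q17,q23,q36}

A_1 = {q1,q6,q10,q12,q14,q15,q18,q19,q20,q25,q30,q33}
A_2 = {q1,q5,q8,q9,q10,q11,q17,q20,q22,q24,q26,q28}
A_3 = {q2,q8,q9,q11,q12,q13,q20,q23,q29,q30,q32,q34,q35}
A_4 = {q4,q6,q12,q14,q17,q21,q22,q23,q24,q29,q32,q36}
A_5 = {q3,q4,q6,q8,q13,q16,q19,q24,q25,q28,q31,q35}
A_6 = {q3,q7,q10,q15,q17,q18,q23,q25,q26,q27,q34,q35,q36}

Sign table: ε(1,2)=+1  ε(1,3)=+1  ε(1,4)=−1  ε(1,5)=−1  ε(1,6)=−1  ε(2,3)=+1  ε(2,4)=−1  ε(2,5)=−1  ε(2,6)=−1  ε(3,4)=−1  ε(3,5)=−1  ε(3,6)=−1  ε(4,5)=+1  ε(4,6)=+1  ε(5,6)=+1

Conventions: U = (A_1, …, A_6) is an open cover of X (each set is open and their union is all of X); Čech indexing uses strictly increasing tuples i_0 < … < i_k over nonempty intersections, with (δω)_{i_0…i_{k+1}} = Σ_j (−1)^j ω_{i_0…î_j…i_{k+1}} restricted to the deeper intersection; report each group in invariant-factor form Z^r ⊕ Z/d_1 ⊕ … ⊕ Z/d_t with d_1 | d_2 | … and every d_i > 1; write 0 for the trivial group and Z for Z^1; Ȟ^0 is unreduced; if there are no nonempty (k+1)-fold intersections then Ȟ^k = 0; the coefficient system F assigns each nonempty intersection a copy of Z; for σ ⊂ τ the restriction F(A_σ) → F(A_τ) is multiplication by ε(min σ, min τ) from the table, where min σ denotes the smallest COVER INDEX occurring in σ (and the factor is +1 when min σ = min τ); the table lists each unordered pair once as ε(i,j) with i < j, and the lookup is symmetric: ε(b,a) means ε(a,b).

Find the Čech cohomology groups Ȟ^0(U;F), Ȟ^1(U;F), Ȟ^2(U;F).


cover nerve:
  A12={q1,q10,q20} A13={q12,q20,q30} A14={q6,q12,q14} A15={q6,q19,q25} A16={q10,q15,q18,q25} A23={q8,q9,q11,q20} A24={q17,q22,q24} A25={q8,q24,q28} A26={q10,q17,q26} A34={q12,q23,q29,q32} A35={q8,q13,q35} A36={q23,q34,q35} A45={q4,q6,q24} A46={q17,q23,q36} A56={q3,q25,q35}
  A123={q20} A126={q10} A134={q12} A145={q6} A156={q25} A235={q8} A245={q24} A246={q17} A346={q23} A356={q35}
C dims 6,15,10; δ0: rk 5, SNF 1^5; δ1: rk 10, SNF 1^9·2
Ȟ^0: (6−5)−0=1 ⇒ Z
Ȟ^1: (15−10)−5=0 ⇒ 0
Ȟ^2: (10−0)−10=0 plus torsion [2] ⇒ Z/2

Ȟ^0 ≅ Z,  Ȟ^1 ≅ 0,  Ȟ^2 ≅ Z/2


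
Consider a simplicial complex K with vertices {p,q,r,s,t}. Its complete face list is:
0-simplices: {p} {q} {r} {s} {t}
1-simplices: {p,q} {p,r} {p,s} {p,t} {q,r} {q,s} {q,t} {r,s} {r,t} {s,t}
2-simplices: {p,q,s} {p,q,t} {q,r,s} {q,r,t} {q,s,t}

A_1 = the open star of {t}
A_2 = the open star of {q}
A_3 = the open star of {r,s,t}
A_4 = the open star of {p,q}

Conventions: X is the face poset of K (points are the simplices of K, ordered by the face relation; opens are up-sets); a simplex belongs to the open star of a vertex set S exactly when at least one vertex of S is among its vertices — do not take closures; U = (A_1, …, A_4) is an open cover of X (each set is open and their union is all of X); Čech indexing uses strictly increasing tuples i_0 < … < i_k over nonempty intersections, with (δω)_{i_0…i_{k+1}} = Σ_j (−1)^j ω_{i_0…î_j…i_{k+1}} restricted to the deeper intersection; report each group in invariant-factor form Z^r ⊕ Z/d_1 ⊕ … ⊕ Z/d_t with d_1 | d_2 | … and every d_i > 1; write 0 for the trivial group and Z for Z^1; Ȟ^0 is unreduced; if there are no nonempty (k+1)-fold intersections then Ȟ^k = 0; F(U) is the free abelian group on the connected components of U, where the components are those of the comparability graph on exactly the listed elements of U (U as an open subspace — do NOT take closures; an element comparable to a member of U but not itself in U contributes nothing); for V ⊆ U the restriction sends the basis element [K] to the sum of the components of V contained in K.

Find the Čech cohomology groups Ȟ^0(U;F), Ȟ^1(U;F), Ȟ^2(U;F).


Ȟ^0(U;F) ≅ Z; Ȟ^1(U;F) ≅ Z; Ȟ^2(U;F) ≅ 0

intersection data:
  A1={{t},{p,t},{q,t},{r,t},{s,t},{p,q,t},{q,r,t},{q,s,t}} A2={{q},{p,q},{q,r},{q,s},{q,t},{p,q,s},{p,q,t},{q,r,s},{q,r,t},{q,s,t}} A3={{r},{s},{t},{p,r},{p,s},{p,t},{q,r},{q,s},{q,t},{r,s},{r,t},{s,t},{p,q,s},{p,q,t},{q,r,s},{q,r,t},{q,s,t}} A4={{p},{q},{p,q},{p,r},{p,s},{p,t},{q,r},{q,s},{q,t},{p,q,s},{p,q,t},{q,r,s},{q,r,t},{q,s,t}}
  A12={{q,t},{p,q,t},{q,r,t},{q,s,t}} A13={{t},{p,t},{q,t},{r,t},{s,t},{p,q,t},{q,r,t},{q,s,t}} A14={{p,t},{q,t},{p,q,t},{q,r,t},{q,s,t}} A23={{q,r},{q,s},{q,t},{p,q,s},{p,q,t},{q,r,s},{q,r,t},{q,s,t}} A24={{q},{p,q},{q,r},{q,s},{q,t},{p,q,s},{p,q,t},{q,r,s},{q,r,t},{q,s,t}} A34={{p,r},{p,s},{p,t},{q,r},{q,s},{q,t},{p,q,s},{p,q,t},{q,r,s},{q,r,t},{q,s,t}}
  A123={{q,t},{p,q,t},{q,r,t},{q,s,t}} A124={{q,t},{p,q,t},{q,r,t},{q,s,t}} A134={{p,t},{q,t},{p,q,t},{q,r,t},{q,s,t}} A234={{q,r},{q,s},{q,t},{p,q,s},{p,q,t},{q,r,s},{q,r,t},{q,s,t}}
  A1234={{q,t},{p,q,t},{q,r,t},{q,s,t}}
components per intersection:
  A1: {{t},{p,t},{q,t},{r,t},{s,t},{p,q,t},{q,r,t},{q,s,t}}
  A2: {{q},{p,q},{q,r},{q,s},{q,t},{p,q,s},{p,q,t},{q,r,s},{q,r,t},{q,s,t}}
  A3: {{r},{s},{t},{p,r},{p,s},{p,t},{q,r},{q,s},{q,t},{r,s},{r,t},{s,t},{p,q,s},{p,q,t},{q,r,s},{q,r,t},{q,s,t}}
  A4: {{p},{q},{p,q},{p,r},{p,s},{p,t},{q,r},{q,s},{q,t},{p,q,s},{p,q,t},{q,r,s},{q,r,t},{q,s,t}}
  A12: {{q,t},{p,q,t},{q,r,t},{q,s,t}}
  A13: {{t},{p,t},{q,t},{r,t},{s,t},{p,q,t},{q,r,t},{q,s,t}}
  A14: {{p,t},{q,t},{p,q,t},{q,r,t},{q,s,t}}
  A23: {{q,r},{q,s},{q,t},{p,q,s},{p,q,t},{q,r,s},{q,r,t},{q,s,t}}
  A24: {{q},{p,q},{q,r},{q,s},{q,t},{p,q,s},{p,q,t},{q,r,s},{q,r,t},{q,s,t}}
  A34: {{p,r}} {{p,s},{p,t},{q,r},{q,s},{q,t},{p,q,s},{p,q,t},{q,r,s},{q,r,t},{q,s,t}}
  A123: {{q,t},{p,q,t},{q,r,t},{q,s,t}}
  A124: {{q,t},{p,q,t},{q,r,t},{q,s,t}}
  A134: {{p,t},{q,t},{p,q,t},{q,r,t},{q,s,t}}
  A234: {{q,r},{q,s},{q,t},{p,q,s},{p,q,t},{q,r,s},{q,r,t},{q,s,t}}
  A1234: {{q,t},{p,q,t},{q,r,t},{q,s,t}}
C dims 4,7,4,1; δ0: rk 3, SNF 1^3; δ1: rk 3, SNF 1^3; δ2: rk 1, SNF 1^1
Ȟ^0 = (4 − 3) − 0 = 1, so Ȟ^0 ≅ Z
Ȟ^1 = (7 − 3) − 3 = 1, so Ȟ^1 ≅ Z
Ȟ^2 = (4 − 1) − 3 = 0, so Ȟ^2 ≅ 0


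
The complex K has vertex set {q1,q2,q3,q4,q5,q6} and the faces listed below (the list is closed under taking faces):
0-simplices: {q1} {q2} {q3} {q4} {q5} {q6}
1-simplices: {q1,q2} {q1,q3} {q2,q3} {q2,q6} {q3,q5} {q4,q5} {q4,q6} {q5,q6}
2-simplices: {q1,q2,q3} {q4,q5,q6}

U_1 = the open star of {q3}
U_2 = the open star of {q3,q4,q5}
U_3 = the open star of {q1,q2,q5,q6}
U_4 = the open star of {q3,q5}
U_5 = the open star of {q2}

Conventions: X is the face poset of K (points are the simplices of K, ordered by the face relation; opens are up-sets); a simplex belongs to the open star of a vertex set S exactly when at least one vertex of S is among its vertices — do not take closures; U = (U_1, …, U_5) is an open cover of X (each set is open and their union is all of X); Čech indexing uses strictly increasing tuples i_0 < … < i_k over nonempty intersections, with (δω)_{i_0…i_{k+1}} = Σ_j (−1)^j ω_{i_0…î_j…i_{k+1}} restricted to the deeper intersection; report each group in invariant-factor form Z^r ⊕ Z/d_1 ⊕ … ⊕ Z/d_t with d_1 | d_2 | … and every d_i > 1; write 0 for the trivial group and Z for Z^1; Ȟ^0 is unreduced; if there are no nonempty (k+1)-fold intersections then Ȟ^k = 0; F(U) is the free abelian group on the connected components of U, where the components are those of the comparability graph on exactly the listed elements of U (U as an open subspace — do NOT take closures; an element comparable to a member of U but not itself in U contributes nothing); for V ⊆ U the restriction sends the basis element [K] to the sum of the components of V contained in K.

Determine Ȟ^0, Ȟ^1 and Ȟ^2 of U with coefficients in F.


nonempty intersections:
  U1={{q3},{q1,q3},{q2,q3},{q3,q5},{q1,q2,q3}} U2={{q3},{q4},{q5},{q1,q3},{q2,q3},{q3,q5},{q4,q5},{q4,q6},{q5,q6},{q1,q2,q3},{q4,q5,q6}} U3={{q1},{q2},{q5},{q6},{q1,q2},{q1,q3},{q2,q3},{q2,q6},{q3,q5},{q4,q5},{q4,q6},{q5,q6},{q1,q2,q3},{q4,q5,q6}} U4={{q3},{q5},{q1,q3},{q2,q3},{q3,q5},{q4,q5},{q5,q6},{q1,q2,q3},{q4,q5,q6}} U5={{q2},{q1,q2},{q2,q3},{q2,q6},{q1,q2,q3}}
  U12={{q3},{q1,q3},{q2,q3},{q3,q5},{q1,q2,q3}} U13={{q1,q3},{q2,q3},{q3,q5},{q1,q2,q3}} U14={{q3},{q1,q3},{q2,q3},{q3,q5},{q1,q2,q3}} U15={{q2,q3},{q1,q2,q3}} U23={{q5},{q1,q3},{q2,q3},{q3,q5},{q4,q5},{q4,q6},{q5,q6},{q1,q2,q3},{q4,q5,q6}} U24={{q3},{q5},{q1,q3},{q2,q3},{q3,q5},{q4,q5},{q5,q6},{q1,q2,q3},{q4,q5,q6}} U25={{q2,q3},{q1,q2,q3}} U34={{q5},{q1,q3},{q2,q3},{q3,q5},{q4,q5},{q5,q6},{q1,q2,q3},{q4,q5,q6}} U35={{q2},{q1,q2},{q2,q3},{q2,q6},{q1,q2,q3}} U45={{q2,q3},{q1,q2,q3}}
  U123={{q1,q3},{q2,q3},{q3,q5},{q1,q2,q3}} U124={{q3},{q1,q3},{q2,q3},{q3,q5},{q1,q2,q3}} U125={{q2,q3},{q1,q2,q3}} U134={{q1,q3},{q2,q3},{q3,q5},{q1,q2,q3}} U135={{q2,q3},{q1,q2,q3}} U145={{q2,q3},{q1,q2,q3}} U234={{q5},{q1,q3},{q2,q3},{q3,q5},{q4,q5},{q5,q6},{q1,q2,q3},{q4,q5,q6}} U235={{q2,q3},{q1,q2,q3}} U245={{q2,q3},{q1,q2,q3}} U345={{q2,q3},{q1,q2,q3}}
  U1234={{q1,q3},{q2,q3},{q3,q5},{q1,q2,q3}} U1235={{q2,q3},{q1,q2,q3}} U1245={{q2,q3},{q1,q2,q3}} U1345={{q2,q3},{q1,q2,q3}} U2345={{q2,q3},{q1,q2,q3}}
  U12345={{q2,q3},{q1,q2,q3}}
components per intersection:
  U1: {{q3},{q1,q3},{q2,q3},{q3,q5},{q1,q2,q3}}
  U2: {{q3},{q4},{q5},{q1,q3},{q2,q3},{q3,q5},{q4,q5},{q4,q6},{q5,q6},{q1,q2,q3},{q4,q5,q6}}
  U3: {{q1},{q2},{q5},{q6},{q1,q2},{q1,q3},{q2,q3},{q2,q6},{q3,q5},{q4,q5},{q4,q6},{q5,q6},{q1,q2,q3},{q4,q5,q6}}
  U4: {{q3},{q5},{q1,q3},{q2,q3},{q3,q5},{q4,q5},{q5,q6},{q1,q2,q3},{q4,q5,q6}}
  U5: {{q2},{q1,q2},{q2,q3},{q2,q6},{q1,q2,q3}}
  U12: {{q3},{q1,q3},{q2,q3},{q3,q5},{q1,q2,q3}}
  U13: {{q1,q3},{q2,q3},{q1,q2,q3}} {{q3,q5}}
  U14: {{q3},{q1,q3},{q2,q3},{q3,q5},{q1,q2,q3}}
  U15: {{q2,q3},{q1,q2,q3}}
  U23: {{q5},{q3,q5},{q4,q5},{q4,q6},{q5,q6},{q4,q5,q6}} {{q1,q3},{q2,q3},{q1,q2,q3}}
  U24: {{q3},{q5},{q1,q3},{q2,q3},{q3,q5},{q4,q5},{q5,q6},{q1,q2,q3},{q4,q5,q6}}
  U25: {{q2,q3},{q1,q2,q3}}
  U34: {{q5},{q3,q5},{q4,q5},{q5,q6},{q4,q5,q6}} {{q1,q3},{q2,q3},{q1,q2,q3}}
  U35: {{q2},{q1,q2},{q2,q3},{q2,q6},{q1,q2,q3}}
  U45: {{q2,q3},{q1,q2,q3}}
  U123: {{q1,q3},{q2,q3},{q1,q2,q3}} {{q3,q5}}
  U124: {{q3},{q1,q3},{q2,q3},{q3,q5},{q1,q2,q3}}
  U125: {{q2,q3},{q1,q2,q3}}
  U134: {{q1,q3},{q2,q3},{q1,q2,q3}} {{q3,q5}}
  U135: {{q2,q3},{q1,q2,q3}}
  U145: {{q2,q3},{q1,q2,q3}}
  U234: {{q5},{q3,q5},{q4,q5},{q5,q6},{q4,q5,q6}} {{q1,q3},{q2,q3},{q1,q2,q3}}
  U235: {{q2,q3},{q1,q2,q3}}
  U245: {{q2,q3},{q1,q2,q3}}
  U345: {{q2,q3},{q1,q2,q3}}
  U1234: {{q1,q3},{q2,q3},{q1,q2,q3}} {{q3,q5}}
  U1235: {{q2,q3},{q1,q2,q3}}
  U1245: {{q2,q3},{q1,q2,q3}}
  U1345: {{q2,q3},{q1,q2,q3}}
  U2345: {{q2,q3},{q1,q2,q3}}
  U12345: {{q2,q3},{q1,q2,q3}}
C dims 5,13,13,6; δ0: rk 4, SNF 1^4; δ1: rk 8, SNF 1^8; δ2: rk 5, SNF 1^5
Ȟ^0: (5−4)−0=1 ⇒ Z
Ȟ^1: (13−8)−4=1 ⇒ Z
Ȟ^2: (13−5)−8=0 ⇒ 0

Ȟ^0 ≅ Z, Ȟ^1 ≅ Z and Ȟ^2 ≅ 0


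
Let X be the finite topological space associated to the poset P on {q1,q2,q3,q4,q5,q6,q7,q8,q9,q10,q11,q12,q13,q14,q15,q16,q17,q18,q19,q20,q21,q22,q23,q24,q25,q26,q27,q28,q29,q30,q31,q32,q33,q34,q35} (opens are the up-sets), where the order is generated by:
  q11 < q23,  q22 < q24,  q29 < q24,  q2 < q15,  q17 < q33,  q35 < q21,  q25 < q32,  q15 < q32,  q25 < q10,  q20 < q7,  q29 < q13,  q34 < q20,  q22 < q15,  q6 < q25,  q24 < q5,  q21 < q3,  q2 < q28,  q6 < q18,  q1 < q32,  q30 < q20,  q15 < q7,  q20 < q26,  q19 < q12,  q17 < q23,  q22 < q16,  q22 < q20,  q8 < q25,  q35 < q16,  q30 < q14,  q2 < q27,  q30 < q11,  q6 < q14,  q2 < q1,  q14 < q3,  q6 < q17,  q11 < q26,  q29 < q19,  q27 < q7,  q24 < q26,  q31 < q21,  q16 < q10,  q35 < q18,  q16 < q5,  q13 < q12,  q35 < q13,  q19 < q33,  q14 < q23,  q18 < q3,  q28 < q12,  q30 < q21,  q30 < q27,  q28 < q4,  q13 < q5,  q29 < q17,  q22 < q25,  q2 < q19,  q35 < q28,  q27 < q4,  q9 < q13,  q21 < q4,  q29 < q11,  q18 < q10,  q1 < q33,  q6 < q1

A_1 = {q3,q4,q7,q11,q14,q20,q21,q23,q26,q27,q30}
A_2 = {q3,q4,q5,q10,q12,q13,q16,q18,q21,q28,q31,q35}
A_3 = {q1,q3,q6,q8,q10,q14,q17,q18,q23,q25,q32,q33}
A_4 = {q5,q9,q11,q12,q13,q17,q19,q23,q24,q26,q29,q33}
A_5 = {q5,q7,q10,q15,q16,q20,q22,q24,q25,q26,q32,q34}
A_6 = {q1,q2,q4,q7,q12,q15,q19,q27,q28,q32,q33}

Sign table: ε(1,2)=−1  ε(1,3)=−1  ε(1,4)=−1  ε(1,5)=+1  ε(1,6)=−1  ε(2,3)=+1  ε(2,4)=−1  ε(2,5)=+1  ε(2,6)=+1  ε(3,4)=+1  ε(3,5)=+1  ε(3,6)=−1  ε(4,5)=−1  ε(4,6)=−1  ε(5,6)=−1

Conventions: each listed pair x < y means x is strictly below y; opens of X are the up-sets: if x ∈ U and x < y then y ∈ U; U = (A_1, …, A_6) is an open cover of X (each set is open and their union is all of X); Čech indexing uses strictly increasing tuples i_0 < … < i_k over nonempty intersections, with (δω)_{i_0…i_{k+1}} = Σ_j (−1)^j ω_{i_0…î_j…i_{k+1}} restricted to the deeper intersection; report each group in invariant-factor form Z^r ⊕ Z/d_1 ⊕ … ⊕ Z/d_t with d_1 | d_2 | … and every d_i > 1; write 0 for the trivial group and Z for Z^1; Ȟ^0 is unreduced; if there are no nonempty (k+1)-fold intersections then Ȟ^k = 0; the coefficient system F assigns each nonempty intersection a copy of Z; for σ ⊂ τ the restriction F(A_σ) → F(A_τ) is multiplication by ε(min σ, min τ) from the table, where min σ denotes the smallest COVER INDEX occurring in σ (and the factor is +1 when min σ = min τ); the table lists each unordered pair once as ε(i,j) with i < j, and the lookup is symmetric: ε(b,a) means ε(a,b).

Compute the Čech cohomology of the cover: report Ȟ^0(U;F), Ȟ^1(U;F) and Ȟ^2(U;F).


nonempty overlaps:
  A12={q3,q4,q21} A13={q3,q14,q23} A14={q11,q23,q26} A15={q7,q20,q26} A16={q4,q7,q27} A23={q3,q10,q18} A24={q5,q12,q13} A25={q5,q10,q16} A26={q4,q12,q28} A34={q17,q23,q33} A35={q10,q25,q32} A36={q1,q32,q33} A45={q5,q24,q26} A46={q12,q19,q33} A56={q7,q15,q32}
  A123={q3} A126={q4} A134={q23} A145={q26} A156={q7} A235={q10} A245={q5} A246={q12} A346={q33} A356={q32}
C dims 6,15,10; δ0: rk 6, SNF 1^5·2; δ1: rk 9, SNF 1^9
degree 0: 6−6−0 = 0 → Ȟ^0 ≅ 0
degree 1: 15−9−6 = 0 plus torsion [2] → Ȟ^1 ≅ Z/2
degree 2: 10−0−9 = 1 → Ȟ^2 ≅ Z

Ȟ^0 = 0,  Ȟ^1 = Z/2,  Ȟ^2 = Z
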